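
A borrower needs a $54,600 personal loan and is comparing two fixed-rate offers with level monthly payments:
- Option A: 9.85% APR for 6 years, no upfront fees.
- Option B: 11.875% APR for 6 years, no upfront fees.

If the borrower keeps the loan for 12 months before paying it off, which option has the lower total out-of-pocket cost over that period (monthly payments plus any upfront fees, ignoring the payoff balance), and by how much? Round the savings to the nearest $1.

Option A by $678

Option A: monthly rate = 9.85%/12 = 0.0082083; payment = 54,600 × 0.0082083 / (1 − (1+0.0082083)^−72) = $1,007.39.
Option B: monthly rate = 11.875%/12 = 0.0098958; payment = 54,600 × 0.0098958 / (1 − (1+0.0098958)^−72) = $1,063.89.
Over 12 months: Option A costs 12 × $1,007.39 = $12,088.68; Option B costs 12 × $1,063.89 = $12,766.68.
Option A is cheaper by $12,766.68 − $12,088.68 = $678.00.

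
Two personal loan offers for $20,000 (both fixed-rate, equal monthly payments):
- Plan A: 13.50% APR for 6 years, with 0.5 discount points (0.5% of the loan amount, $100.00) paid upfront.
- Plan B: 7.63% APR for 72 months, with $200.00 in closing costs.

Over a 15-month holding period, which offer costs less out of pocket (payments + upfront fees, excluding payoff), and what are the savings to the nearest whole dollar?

Plan A: monthly rate = 13.5%/12 = 0.0112500; payment = 20,000 × 0.0112500 / (1 − (1+0.0112500)^−72) = $406.78.
Plan B: at 7.63% the monthly rate is 0.0063583, so the payment is 20,000 × 0.0063583 / (1 − 1.0063583^−72) = $347.06.
Over 15 months: Plan A costs 15 × $406.78 + $100.00 = $6,201.70; Plan B costs 15 × $347.06 + $200.00 = $5,405.90.
Plan B is cheaper by $6,201.70 − $5,405.90 = $795.80.

Plan B by $796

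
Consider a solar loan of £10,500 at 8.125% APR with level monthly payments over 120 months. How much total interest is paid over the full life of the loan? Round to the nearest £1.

£4,871

At 8.125% the monthly rate is 0.0067708, so the payment is 10,500 × 0.0067708 / (1 − 1.0067708^−120) = £128.09.
Total paid = 120 × £128.09 = £15,370.80; interest = £15,370.80 − £10,500 = £4,870.80.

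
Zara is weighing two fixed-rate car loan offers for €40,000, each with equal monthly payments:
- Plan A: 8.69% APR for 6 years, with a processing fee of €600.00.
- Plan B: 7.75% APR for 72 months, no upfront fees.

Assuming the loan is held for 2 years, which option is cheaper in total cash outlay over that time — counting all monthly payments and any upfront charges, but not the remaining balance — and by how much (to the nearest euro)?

Plan B by €1,042

Plan A: monthly rate = 8.69%/12 = 0.0072417; payment = 40,000 × 0.0072417 / (1 − (1+0.0072417)^−72) = €714.88.
Plan B: at 7.75% the monthly rate is 0.0064583, so the payment is 40,000 × 0.0064583 / (1 − 1.0064583^−72) = €696.46.
Over 24 months: Plan A costs 24 × €714.88 + €600.00 = €17,757.12; Plan B costs 24 × €696.46 = €16,715.04.
Plan B is cheaper by €17,757.12 − €16,715.04 = €1,042.08.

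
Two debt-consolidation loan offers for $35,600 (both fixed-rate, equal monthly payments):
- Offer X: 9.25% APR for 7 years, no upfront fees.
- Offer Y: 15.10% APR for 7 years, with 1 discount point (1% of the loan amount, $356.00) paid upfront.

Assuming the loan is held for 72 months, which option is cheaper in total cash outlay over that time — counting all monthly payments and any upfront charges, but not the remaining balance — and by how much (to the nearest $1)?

Offer X by $8,396

Offer X: monthly rate = 9.25%/12 = 0.0077083; payment = 35,600 × 0.0077083 / (1 − (1+0.0077083)^−84) = $577.30.
Offer Y: monthly rate = 15.1%/12 = 0.0125833; payment = 35,600 × 0.0125833 / (1 − (1+0.0125833)^−84) = $688.96.
Over 72 months: Offer X costs 72 × $577.30 = $41,565.60; Offer Y costs 72 × $688.96 + $356.00 = $49,961.12.
Offer X is cheaper by $49,961.12 − $41,565.60 = $8,395.52.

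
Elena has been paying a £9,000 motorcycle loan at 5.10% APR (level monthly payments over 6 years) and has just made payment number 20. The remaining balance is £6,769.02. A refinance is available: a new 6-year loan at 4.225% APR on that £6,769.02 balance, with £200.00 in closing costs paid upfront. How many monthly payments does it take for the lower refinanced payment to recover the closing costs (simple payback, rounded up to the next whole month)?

6 months

Current payment = 9,000 × 5.1%/12 / (1 − (1+0.0042500)^−72) = £145.36.
Refinanced payment = 6,769.02 × 0.0035208 / (1 − (1+0.0035208)^−72) = £106.60.
Monthly savings = £145.36 − £106.60 = £38.76.
Break-even = £200.00 / £38.76 = 5.16 → 6 months.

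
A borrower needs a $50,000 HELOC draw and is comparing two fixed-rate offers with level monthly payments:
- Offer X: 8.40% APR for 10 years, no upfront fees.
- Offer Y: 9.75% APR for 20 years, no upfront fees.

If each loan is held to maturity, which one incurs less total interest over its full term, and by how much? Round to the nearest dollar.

Offer X: monthly rate = 8.4%/12 = 0.0070000; payment = 50,000 × 0.0070000 / (1 − (1+0.0070000)^−120) = $617.26.
Total interest on Offer X = 120 × $617.26 − $50,000 = $24,071.20.
Offer Y: monthly rate = 9.75%/12 = 0.0081250; payment = 50,000 × 0.0081250 / (1 − (1+0.0081250)^−240) = $474.26.
Total interest on Offer Y = 240 × $474.26 − $50,000 = $63,822.40.
Offer X is lower by $39,751.20.

Offer X by $39,751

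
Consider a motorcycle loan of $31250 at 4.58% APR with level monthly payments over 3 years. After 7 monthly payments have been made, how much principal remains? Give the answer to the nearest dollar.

$25,504

With monthly rate i = 4.58%/12 = 0.0038167, the balance after k of n payments is P · [(1+i)^n − (1+i)^k] / [(1+i)^n − 1].
(1+0.0038167)^36 = 1.14698695 and (1+0.0038167)^7 = 1.02702453, so the balance is 31,250 × (1.14698695 − 1.02702453) / (1.14698695 − 1) = $25,504.48.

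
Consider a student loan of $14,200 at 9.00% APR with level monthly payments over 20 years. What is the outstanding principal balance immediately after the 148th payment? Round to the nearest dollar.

$8,469

With monthly rate i = 9%/12 = 0.0075000, the balance after k of n payments is P · [(1+i)^n − (1+i)^k] / [(1+i)^n − 1].
(1+0.0075000)^240 = 6.00915152 and (1+0.0075000)^148 = 3.02181667, so the balance is 14,200 × (6.00915152 − 3.02181667) / (6.00915152 − 1) = $8,468.53.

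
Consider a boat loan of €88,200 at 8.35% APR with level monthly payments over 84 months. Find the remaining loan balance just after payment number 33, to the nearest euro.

With monthly rate i = 8.35%/12 = 0.0069583, the balance after k of n payments is P · [(1+i)^n − (1+i)^k] / [(1+i)^n − 1].
(1+0.0069583)^84 = 1.79046580 and (1+0.0069583)^33 = 1.25712804, so the balance is 88,200 × (1.79046580 − 1.25712804) / (1.79046580 − 1) = €59,509.71.

€59,510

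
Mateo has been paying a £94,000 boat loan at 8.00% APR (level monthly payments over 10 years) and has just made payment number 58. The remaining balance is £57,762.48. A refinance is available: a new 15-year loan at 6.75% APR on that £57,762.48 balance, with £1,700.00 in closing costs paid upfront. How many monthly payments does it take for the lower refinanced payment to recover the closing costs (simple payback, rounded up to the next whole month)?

Current payment = 94,000 × 8%/12 / (1 − (1+0.0066667)^−120) = £1,140.48.
Refinanced payment = 57,762.48 × 0.0056250 / (1 − (1+0.0056250)^−180) = £511.15.
Monthly savings = £1,140.48 − £511.15 = £629.33.
Break-even = £1,700.00 / £629.33 = 2.70 → 3 months.

3 months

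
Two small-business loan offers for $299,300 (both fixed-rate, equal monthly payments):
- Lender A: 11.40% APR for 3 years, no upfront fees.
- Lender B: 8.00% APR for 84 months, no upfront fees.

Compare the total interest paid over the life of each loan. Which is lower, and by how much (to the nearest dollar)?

Lender A: at 11.40% the monthly rate is 0.0095000, so the payment is 299,300 × 0.0095000 / (1 − 1.0095000^−36) = $9,855.49.
Total interest on Lender A = 36 × $9,855.49 − $299,300 = $55,497.64.
Lender B: monthly rate = 8%/12 = 0.0066667; payment = 299,300 × 0.0066667 / (1 − (1+0.0066667)^−84) = $4,664.95.
Total interest on Lender B = 84 × $4,664.95 − $299,300 = $92,555.80.
Lender A is lower by $37,058.16.

Lender A by $37,058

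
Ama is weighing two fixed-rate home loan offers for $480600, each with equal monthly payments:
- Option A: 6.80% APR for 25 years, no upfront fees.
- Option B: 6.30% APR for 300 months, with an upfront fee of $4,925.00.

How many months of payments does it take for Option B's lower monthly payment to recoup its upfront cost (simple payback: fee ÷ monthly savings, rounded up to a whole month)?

33 months

Option A: at 6.80% the monthly rate is 0.0056667, so the payment is 480,600 × 0.0056667 / (1 − 1.0056667^−300) = $3,335.71.
Option B: monthly rate = 6.3%/12 = 0.0052500; payment = 480,600 × 0.0052500 / (1 − (1+0.0052500)^−300) = $3,185.24.
Monthly savings = $3,335.71 − $3,185.24 = $150.47.
Break-even = $4,925.00 / $150.47 = 32.73 → 33 months.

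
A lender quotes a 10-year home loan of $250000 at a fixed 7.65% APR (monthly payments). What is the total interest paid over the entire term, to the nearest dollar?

$108,458

Monthly rate = 7.65%/12 = 0.0063750; payment = 250,000 × 0.0063750 / (1 − (1+0.0063750)^−120) = $2,987.15.
Total paid = 120 × $2,987.15 = $358,458.00; interest = $358,458.00 − $250,000 = $108,458.00.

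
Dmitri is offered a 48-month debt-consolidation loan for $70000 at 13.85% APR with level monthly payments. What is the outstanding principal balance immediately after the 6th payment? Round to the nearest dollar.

With monthly rate i = 13.85%/12 = 0.0115417, the balance after k of n payments is P · [(1+i)^n − (1+i)^k] / [(1+i)^n − 1].
(1+0.0115417)^48 = 1.73468761 and (1+0.0115417)^6 = 1.07127917, so the balance is 70,000 × (1.73468761 − 1.07127917) / (1.73468761 − 1) = $63,208.62.

$63,209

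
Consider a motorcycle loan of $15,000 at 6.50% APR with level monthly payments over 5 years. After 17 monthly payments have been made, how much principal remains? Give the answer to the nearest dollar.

With monthly rate i = 6.5%/12 = 0.0054167, the balance after k of n payments is P · [(1+i)^n − (1+i)^k] / [(1+i)^n − 1].
(1+0.0054167)^60 = 1.38281732 and (1+0.0054167)^17 = 1.09618376, so the balance is 15,000 × (1.38281732 − 1.09618376) / (1.38281732 − 1) = $11,231.21.

$11,231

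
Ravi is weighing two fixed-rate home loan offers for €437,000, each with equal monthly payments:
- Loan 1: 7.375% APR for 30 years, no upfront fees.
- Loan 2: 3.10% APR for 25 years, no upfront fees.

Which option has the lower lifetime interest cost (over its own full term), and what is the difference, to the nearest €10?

Loan 1: at 7.375% the monthly rate is 0.0061458, so the payment is 437,000 × 0.0061458 / (1 − 1.0061458^−360) = €3,018.25.
Total interest on Loan 1 = 360 × €3,018.25 − €437,000 = €649,570.00.
Loan 2: monthly rate = 3.1%/12 = 0.0025833; payment = 437,000 × 0.0025833 / (1 − (1+0.0025833)^−300) = €2,095.10.
Total interest on Loan 2 = 300 × €2,095.10 − €437,000 = €191,530.00.
Loan 2 is lower by €458,040.00.

Loan 2 by €458,040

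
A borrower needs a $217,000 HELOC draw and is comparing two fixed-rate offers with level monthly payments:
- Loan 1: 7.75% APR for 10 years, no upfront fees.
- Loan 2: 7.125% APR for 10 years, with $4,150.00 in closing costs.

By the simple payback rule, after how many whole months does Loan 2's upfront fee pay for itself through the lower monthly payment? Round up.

59 months

Loan 1: monthly rate = 7.75%/12 = 0.0064583; payment = 217,000 × 0.0064583 / (1 − (1+0.0064583)^−120) = $2,604.23.
Loan 2: monthly rate = 7.125%/12 = 0.0059375; payment = 217,000 × 0.0059375 / (1 − (1+0.0059375)^−120) = $2,533.56.
Monthly savings = $2,604.23 − $2,533.56 = $70.67.
Break-even = $4,150.00 / $70.67 = 58.72 → 59 months.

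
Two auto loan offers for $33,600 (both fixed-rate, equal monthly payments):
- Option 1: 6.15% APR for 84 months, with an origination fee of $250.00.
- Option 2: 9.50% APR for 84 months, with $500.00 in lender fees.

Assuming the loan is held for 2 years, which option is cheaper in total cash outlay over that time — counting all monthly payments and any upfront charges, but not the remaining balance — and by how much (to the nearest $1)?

Option 1: monthly rate = 6.15%/12 = 0.0051250; payment = 33,600 × 0.0051250 / (1 − (1+0.0051250)^−84) = $493.27.
Option 2: at 9.50% the monthly rate is 0.0079167, so the payment is 33,600 × 0.0079167 / (1 − 1.0079167^−84) = $549.16.
Over 24 months: Option 1 costs 24 × $493.27 + $250.00 = $12,088.48; Option 2 costs 24 × $549.16 + $500.00 = $13,679.84.
Option 1 is cheaper by $13,679.84 − $12,088.48 = $1,591.36.

Option 1 by $1,591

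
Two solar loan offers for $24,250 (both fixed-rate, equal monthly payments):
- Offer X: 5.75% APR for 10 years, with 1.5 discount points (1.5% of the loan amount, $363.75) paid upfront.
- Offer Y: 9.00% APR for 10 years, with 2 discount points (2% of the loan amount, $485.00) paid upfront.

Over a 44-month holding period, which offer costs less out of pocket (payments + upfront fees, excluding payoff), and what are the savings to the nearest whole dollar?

Offer X by $1,925

Offer X: at 5.75% the monthly rate is 0.0047917, so the payment is 24,250 × 0.0047917 / (1 − 1.0047917^−120) = $266.19.
Offer Y: at 9.00% the monthly rate is 0.0075000, so the payment is 24,250 × 0.0075000 / (1 − 1.0075000^−120) = $307.19.
Over 44 months: Offer X costs 44 × $266.19 + $363.75 = $12,076.11; Offer Y costs 44 × $307.19 + $485.00 = $14,001.36.
Offer X is cheaper by $14,001.36 − $12,076.11 = $1,925.25.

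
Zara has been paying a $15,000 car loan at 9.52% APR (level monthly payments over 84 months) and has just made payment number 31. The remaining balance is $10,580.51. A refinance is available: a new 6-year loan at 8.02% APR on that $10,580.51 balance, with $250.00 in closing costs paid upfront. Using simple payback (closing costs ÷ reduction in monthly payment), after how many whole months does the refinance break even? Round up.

Current payment = 15,000 × 9.52%/12 / (1 − (1+0.0079333)^−84) = $245.31.
Refinanced payment = 10,580.51 × 0.0066833 / (1 − (1+0.0066833)^−72) = $185.61.
Monthly savings = $245.31 − $185.61 = $59.70.
Break-even = $250.00 / $59.70 = 4.19 → 5 months.

5 months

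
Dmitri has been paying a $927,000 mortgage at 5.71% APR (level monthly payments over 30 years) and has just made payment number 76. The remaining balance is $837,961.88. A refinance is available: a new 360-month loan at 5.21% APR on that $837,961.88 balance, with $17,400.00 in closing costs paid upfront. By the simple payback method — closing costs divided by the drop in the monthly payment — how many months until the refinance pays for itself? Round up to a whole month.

23 months

Current payment = 927,000 × 5.71%/12 / (1 − (1+0.0047583)^−360) = $5,386.19.
Refinanced payment = 837,961.88 × 0.0043417 / (1 − (1+0.0043417)^−360) = $4,606.52.
Monthly savings = $5,386.19 − $4,606.52 = $779.67.
Break-even = $17,400.00 / $779.67 = 22.32 → 23 months.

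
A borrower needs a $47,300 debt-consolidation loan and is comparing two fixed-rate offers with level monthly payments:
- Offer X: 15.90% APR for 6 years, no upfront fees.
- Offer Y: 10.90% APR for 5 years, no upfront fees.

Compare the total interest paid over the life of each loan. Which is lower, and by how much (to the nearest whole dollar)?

Offer X: monthly rate = 15.9%/12 = 0.0132500; payment = 47,300 × 0.0132500 / (1 − (1+0.0132500)^−72) = $1,023.42.
Total interest on Offer X = 72 × $1,023.42 − $47,300 = $26,386.24.
Offer Y: at 10.90% the monthly rate is 0.0090833, so the payment is 47,300 × 0.0090833 / (1 − 1.0090833^−60) = $1,026.06.
Total interest on Offer Y = 60 × $1,026.06 − $47,300 = $14,263.60.
Offer Y is lower by $12,122.64.

Offer Y by $12,123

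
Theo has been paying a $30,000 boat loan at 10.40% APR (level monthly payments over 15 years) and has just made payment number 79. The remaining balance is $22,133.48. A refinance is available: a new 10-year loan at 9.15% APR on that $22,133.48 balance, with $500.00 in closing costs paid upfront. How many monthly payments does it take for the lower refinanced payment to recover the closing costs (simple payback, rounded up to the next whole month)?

Current payment = 30,000 × 10.4%/12 / (1 − (1+0.0086667)^−180) = $329.76.
Refinanced payment = 22,133.48 × 0.0076250 / (1 − (1+0.0076250)^−120) = $282.18.
Monthly savings = $329.76 − $282.18 = $47.58.
Break-even = $500.00 / $47.58 = 10.51 → 11 months.

11 months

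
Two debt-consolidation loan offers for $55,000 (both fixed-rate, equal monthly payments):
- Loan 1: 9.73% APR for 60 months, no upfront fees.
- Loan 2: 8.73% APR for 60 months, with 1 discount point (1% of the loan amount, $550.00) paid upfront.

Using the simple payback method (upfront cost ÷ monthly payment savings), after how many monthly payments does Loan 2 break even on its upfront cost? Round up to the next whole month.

21 months

Loan 1: at 9.73% the monthly rate is 0.0081083, so the payment is 55,000 × 0.0081083 / (1 − 1.0081083^−60) = $1,161.29.
Loan 2: monthly rate = 8.73%/12 = 0.0072750; payment = 55,000 × 0.0072750 / (1 − (1+0.0072750)^−60) = $1,134.52.
Monthly savings = $1,161.29 − $1,134.52 = $26.77.
Break-even = $550.00 / $26.77 = 20.55 → 21 months.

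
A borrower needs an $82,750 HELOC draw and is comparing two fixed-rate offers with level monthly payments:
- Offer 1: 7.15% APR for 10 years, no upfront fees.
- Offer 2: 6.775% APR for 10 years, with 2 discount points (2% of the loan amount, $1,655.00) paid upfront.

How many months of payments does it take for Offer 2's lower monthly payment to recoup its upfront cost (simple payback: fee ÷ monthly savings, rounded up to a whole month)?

104 months

Offer 1: monthly rate = 7.15%/12 = 0.0059583; payment = 82,750 × 0.0059583 / (1 − (1+0.0059583)^−120) = $967.21.
Offer 2: at 6.775% the monthly rate is 0.0056458, so the payment is 82,750 × 0.0056458 / (1 − 1.0056458^−120) = $951.23.
Monthly savings = $967.21 − $951.23 = $15.98.
Break-even = $1,655.00 / $15.98 = 103.57 → 104 months.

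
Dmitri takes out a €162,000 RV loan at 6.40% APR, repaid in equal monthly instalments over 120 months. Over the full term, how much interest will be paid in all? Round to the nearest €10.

€57,750

Monthly rate = 6.4%/12 = 0.0053333; payment = 162,000 × 0.0053333 / (1 − (1+0.0053333)^−120) = €1,831.25.
Total paid = 120 × €1,831.25 = €219,750.00; interest = €219,750.00 − €162,000 = €57,750.00.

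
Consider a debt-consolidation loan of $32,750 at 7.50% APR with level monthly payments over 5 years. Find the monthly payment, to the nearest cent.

At 7.50% the monthly rate is 0.0062500, so the payment is 32,750 × 0.0062500 / (1 − 1.0062500^−60) = $656.24.

$656.24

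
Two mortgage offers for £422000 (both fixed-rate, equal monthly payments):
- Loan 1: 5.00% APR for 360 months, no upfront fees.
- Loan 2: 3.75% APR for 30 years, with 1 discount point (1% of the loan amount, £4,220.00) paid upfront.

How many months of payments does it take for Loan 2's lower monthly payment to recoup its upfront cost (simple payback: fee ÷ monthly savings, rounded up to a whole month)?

Loan 1: at 5.00% the monthly rate is 0.0041667, so the payment is 422,000 × 0.0041667 / (1 − 1.0041667^−360) = £2,265.39.
Loan 2: at 3.75% the monthly rate is 0.0031250, so the payment is 422,000 × 0.0031250 / (1 − 1.0031250^−360) = £1,954.35.
Monthly savings = £2,265.39 − £1,954.35 = £311.04.
Break-even = £4,220.00 / £311.04 = 13.57 → 14 months.

14 months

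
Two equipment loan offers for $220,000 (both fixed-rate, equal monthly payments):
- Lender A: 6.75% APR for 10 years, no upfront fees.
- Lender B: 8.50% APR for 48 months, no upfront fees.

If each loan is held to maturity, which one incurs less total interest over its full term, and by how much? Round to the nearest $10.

Lender B by $42,850

Lender A: monthly rate = 6.75%/12 = 0.0056250; payment = 220,000 × 0.0056250 / (1 − (1+0.0056250)^−120) = $2,526.13.
Total interest on Lender A = 120 × $2,526.13 − $220,000 = $83,135.60.
Lender B: monthly rate = 8.5%/12 = 0.0070833; payment = 220,000 × 0.0070833 / (1 − (1+0.0070833)^−48) = $5,422.63.
Total interest on Lender B = 48 × $5,422.63 − $220,000 = $40,286.24.
Lender B is lower by $42,849.36.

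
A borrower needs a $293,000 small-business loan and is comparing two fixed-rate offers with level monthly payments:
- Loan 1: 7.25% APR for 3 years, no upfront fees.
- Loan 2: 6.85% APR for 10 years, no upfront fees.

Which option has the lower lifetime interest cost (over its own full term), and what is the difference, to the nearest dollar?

Loan 1: at 7.25% the monthly rate is 0.0060417, so the payment is 293,000 × 0.0060417 / (1 − 1.0060417^−36) = $9,080.52.
Total interest on Loan 1 = 36 × $9,080.52 − $293,000 = $33,898.72.
Loan 2: monthly rate = 6.85%/12 = 0.0057083; payment = 293,000 × 0.0057083 / (1 − (1+0.0057083)^−120) = $3,379.37.
Total interest on Loan 2 = 120 × $3,379.37 − $293,000 = $112,524.40.
Loan 1 is lower by $78,625.68.

Loan 1 by $78,626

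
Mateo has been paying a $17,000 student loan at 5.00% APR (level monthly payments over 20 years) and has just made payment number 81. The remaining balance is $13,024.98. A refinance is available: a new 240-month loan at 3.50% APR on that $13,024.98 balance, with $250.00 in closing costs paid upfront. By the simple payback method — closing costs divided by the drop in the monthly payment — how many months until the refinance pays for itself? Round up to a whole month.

Current payment = 17,000 × 5%/12 / (1 − (1+0.0041667)^−240) = $112.19.
Refinanced payment = 13,024.98 × 0.0029167 / (1 − (1+0.0029167)^−240) = $75.54.
Monthly savings = $112.19 − $75.54 = $36.65.
Break-even = $250.00 / $36.65 = 6.82 → 7 months.

7 months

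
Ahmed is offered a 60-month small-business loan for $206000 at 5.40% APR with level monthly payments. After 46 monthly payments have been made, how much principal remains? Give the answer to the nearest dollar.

$53,144

With monthly rate i = 5.4%/12 = 0.0045000, the balance after k of n payments is P · [(1+i)^n − (1+i)^k] / [(1+i)^n − 1].
(1+0.0045000)^60 = 1.30917127 and (1+0.0045000)^46 = 1.22941155, so the balance is 206,000 × (1.30917127 − 1.22941155) / (1.30917127 − 1) = $53,143.69.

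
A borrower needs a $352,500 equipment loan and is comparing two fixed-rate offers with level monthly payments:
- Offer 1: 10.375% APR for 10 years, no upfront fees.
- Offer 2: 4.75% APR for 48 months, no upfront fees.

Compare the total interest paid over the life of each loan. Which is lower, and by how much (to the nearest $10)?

Offer 1: at 10.375% the monthly rate is 0.0086458, so the payment is 352,500 × 0.0086458 / (1 − 1.0086458^−120) = $4,731.82.
Total interest on Offer 1 = 120 × $4,731.82 − $352,500 = $215,318.40.
Offer 2: at 4.75% the monthly rate is 0.0039583, so the payment is 352,500 × 0.0039583 / (1 − 1.0039583^−48) = $8,077.97.
Total interest on Offer 2 = 48 × $8,077.97 − $352,500 = $35,242.56.
Offer 2 is lower by $180,075.84.

Offer 2 by $180,080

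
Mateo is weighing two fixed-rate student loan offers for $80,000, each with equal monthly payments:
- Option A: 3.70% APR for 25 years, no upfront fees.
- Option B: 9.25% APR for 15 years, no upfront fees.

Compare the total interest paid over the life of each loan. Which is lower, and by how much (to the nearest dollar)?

Option A by $25,464

Option A: at 3.70% the monthly rate is 0.0030833, so the payment is 80,000 × 0.0030833 / (1 − 1.0030833^−300) = $409.13.
Total interest on Option A = 300 × $409.13 − $80,000 = $42,739.00.
Option B: monthly rate = 9.25%/12 = 0.0077083; payment = 80,000 × 0.0077083 / (1 − (1+0.0077083)^−180) = $823.35.
Total interest on Option B = 180 × $823.35 − $80,000 = $68,203.00.
Option A is lower by $25,464.00.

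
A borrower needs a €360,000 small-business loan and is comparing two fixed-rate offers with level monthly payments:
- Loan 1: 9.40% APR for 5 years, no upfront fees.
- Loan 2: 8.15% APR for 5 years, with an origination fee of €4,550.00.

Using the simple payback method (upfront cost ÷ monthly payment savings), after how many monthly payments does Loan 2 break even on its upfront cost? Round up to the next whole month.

Loan 1: monthly rate = 9.4%/12 = 0.0078333; payment = 360,000 × 0.0078333 / (1 − (1+0.0078333)^−60) = €7,543.09.
Loan 2: at 8.15% the monthly rate is 0.0067917, so the payment is 360,000 × 0.0067917 / (1 − 1.0067917^−60) = €7,325.37.
Monthly savings = €7,543.09 − €7,325.37 = €217.72.
Break-even = €4,550.00 / €217.72 = 20.90 → 21 months.

21 months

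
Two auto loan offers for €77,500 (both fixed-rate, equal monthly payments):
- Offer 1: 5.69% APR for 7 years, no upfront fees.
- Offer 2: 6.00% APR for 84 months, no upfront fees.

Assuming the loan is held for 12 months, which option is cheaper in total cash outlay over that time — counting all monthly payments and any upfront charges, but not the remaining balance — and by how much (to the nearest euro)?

Offer 1: monthly rate = 5.69%/12 = 0.0047417; payment = 77,500 × 0.0047417 / (1 − (1+0.0047417)^−84) = €1,120.68.
Offer 2: monthly rate = 6%/12 = 0.0050000; payment = 77,500 × 0.0050000 / (1 − (1+0.0050000)^−84) = €1,132.16.
Over 12 months: Offer 1 costs 12 × €1,120.68 = €13,448.16; Offer 2 costs 12 × €1,132.16 = €13,585.92.
Offer 1 is cheaper by €13,585.92 − €13,448.16 = €137.76.

Offer 1 by €138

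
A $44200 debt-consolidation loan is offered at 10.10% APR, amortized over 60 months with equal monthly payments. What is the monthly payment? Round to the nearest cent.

$941.30

At 10.10% the monthly rate is 0.0084167, so the payment is 44,200 × 0.0084167 / (1 − 1.0084167^−60) = $941.30.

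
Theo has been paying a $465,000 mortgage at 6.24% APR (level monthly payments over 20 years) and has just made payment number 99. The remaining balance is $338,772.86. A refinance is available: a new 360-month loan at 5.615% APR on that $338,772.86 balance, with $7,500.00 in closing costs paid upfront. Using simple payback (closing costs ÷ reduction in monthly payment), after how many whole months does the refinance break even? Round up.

6 months

Current payment = 465,000 × 6.24%/12 / (1 − (1+0.0052000)^−240) = $3,396.11.
Refinanced payment = 338,772.86 × 0.0046792 / (1 − (1+0.0046792)^−360) = $1,948.03.
Monthly savings = $3,396.11 − $1,948.03 = $1,448.08.
Break-even = $7,500.00 / $1,448.08 = 5.18 → 6 months.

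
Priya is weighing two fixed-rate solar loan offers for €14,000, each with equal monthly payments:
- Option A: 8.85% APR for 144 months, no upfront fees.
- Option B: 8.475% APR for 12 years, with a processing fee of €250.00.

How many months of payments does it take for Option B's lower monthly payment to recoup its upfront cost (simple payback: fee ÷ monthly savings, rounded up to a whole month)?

86 months

Option A: monthly rate = 8.85%/12 = 0.0073750; payment = 14,000 × 0.0073750 / (1 − (1+0.0073750)^−144) = €158.14.
Option B: at 8.475% the monthly rate is 0.0070625, so the payment is 14,000 × 0.0070625 / (1 − 1.0070625^−144) = €155.21.
Monthly savings = €158.14 − €155.21 = €2.93.
Break-even = €250.00 / €2.93 = 85.32 → 86 months.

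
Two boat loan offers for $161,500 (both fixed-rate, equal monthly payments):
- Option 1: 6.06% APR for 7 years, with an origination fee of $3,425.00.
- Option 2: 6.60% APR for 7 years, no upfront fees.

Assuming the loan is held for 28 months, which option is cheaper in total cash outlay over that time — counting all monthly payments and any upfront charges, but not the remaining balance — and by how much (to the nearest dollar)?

Option 2 by $2,247

Option 1: at 6.06% the monthly rate is 0.0050500, so the payment is 161,500 × 0.0050500 / (1 − 1.0050500^−84) = $2,363.93.
Option 2: at 6.60% the monthly rate is 0.0055000, so the payment is 161,500 × 0.0055000 / (1 − 1.0055000^−84) = $2,406.01.
Over 28 months: Option 1 costs 28 × $2,363.93 + $3,425.00 = $69,615.04; Option 2 costs 28 × $2,406.01 = $67,368.28.
Option 2 is cheaper by $69,615.04 − $67,368.28 = $2,246.76.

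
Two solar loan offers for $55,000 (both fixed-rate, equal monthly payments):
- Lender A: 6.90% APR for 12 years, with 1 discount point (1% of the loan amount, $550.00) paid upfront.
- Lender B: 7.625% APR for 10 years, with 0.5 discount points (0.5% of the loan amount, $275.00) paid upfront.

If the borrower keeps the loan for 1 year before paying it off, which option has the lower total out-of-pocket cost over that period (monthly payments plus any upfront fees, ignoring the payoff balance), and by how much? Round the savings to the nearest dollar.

Lender A: monthly rate = 6.9%/12 = 0.0057500; payment = 55,000 × 0.0057500 / (1 − (1+0.0057500)^−144) = $562.68.
Lender B: at 7.625% the monthly rate is 0.0063542, so the payment is 55,000 × 0.0063542 / (1 − 1.0063542^−120) = $656.45.
Over 12 months: Lender A costs 12 × $562.68 + $550.00 = $7,302.16; Lender B costs 12 × $656.45 + $275.00 = $8,152.40.
Lender A is cheaper by $8,152.40 − $7,302.16 = $850.24.

Lender A by $850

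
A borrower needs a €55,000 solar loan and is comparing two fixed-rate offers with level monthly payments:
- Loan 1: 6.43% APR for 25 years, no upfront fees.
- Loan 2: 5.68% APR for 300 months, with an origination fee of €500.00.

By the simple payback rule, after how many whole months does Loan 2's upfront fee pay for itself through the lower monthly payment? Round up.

20 months

Loan 1: monthly rate = 6.43%/12 = 0.0053583; payment = 55,000 × 0.0053583 / (1 − (1+0.0053583)^−300) = €368.96.
Loan 2: at 5.68% the monthly rate is 0.0047333, so the payment is 55,000 × 0.0047333 / (1 − 1.0047333^−300) = €343.69.
Monthly savings = €368.96 − €343.69 = €25.27.
Break-even = €500.00 / €25.27 = 19.79 → 20 months.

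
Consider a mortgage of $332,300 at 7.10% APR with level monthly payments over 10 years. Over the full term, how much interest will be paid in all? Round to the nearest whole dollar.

$132,752

At 7.10% the monthly rate is 0.0059167, so the payment is 332,300 × 0.0059167 / (1 − 1.0059167^−120) = $3,875.43.
Total paid = 120 × $3,875.43 = $465,051.60; interest = $465,051.60 − $332,300 = $132,751.60.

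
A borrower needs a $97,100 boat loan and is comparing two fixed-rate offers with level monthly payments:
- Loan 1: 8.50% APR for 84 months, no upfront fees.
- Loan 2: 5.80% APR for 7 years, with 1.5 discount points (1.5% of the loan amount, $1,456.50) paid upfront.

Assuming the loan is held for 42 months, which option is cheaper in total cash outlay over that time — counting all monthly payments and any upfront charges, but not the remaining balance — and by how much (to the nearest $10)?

Loan 2 by $3,940

Loan 1: at 8.50% the monthly rate is 0.0070833, so the payment is 97,100 × 0.0070833 / (1 − 1.0070833^−84) = $1,537.72.
Loan 2: at 5.80% the monthly rate is 0.0048333, so the payment is 97,100 × 0.0048333 / (1 − 1.0048333^−84) = $1,409.20.
Over 42 months: Loan 1 costs 42 × $1,537.72 = $64,584.24; Loan 2 costs 42 × $1,409.20 + $1,456.50 = $60,642.90.
Loan 2 is cheaper by $64,584.24 − $60,642.90 = $3,941.34.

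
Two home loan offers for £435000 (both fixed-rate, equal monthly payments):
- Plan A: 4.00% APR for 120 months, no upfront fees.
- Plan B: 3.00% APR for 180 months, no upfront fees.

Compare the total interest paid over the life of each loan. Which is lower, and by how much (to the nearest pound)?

Plan A by £12,226

Plan A: monthly rate = 4%/12 = 0.0033333; payment = 435,000 × 0.0033333 / (1 − (1+0.0033333)^−120) = £4,404.16.
Total interest on Plan A = 120 × £4,404.16 − £435,000 = £93,499.20.
Plan B: at 3.00% the monthly rate is 0.0025000, so the payment is 435,000 × 0.0025000 / (1 − 1.0025000^−180) = £3,004.03.
Total interest on Plan B = 180 × £3,004.03 − £435,000 = £105,725.40.
Plan A is lower by £12,226.20.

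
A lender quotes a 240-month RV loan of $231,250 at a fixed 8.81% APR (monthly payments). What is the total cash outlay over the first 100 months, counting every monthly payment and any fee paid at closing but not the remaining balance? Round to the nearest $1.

Monthly rate = 8.81%/12 = 0.0073417; payment = 231,250 × 0.0073417 / (1 − (1+0.0073417)^−240) = $2,052.44.
Total outlay = 100 × $2,052.44 = $205,244.00.

$205,244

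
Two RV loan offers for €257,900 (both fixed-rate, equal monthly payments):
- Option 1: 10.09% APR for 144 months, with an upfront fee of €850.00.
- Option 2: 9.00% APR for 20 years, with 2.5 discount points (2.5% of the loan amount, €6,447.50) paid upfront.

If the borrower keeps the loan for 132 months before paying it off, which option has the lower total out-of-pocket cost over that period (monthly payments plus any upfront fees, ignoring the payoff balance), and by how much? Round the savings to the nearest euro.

Option 2 by €96,721

Option 1: monthly rate = 10.09%/12 = 0.0084083; payment = 257,900 × 0.0084083 / (1 − (1+0.0084083)^−144) = €3,095.53.
Option 2: monthly rate = 9%/12 = 0.0075000; payment = 257,900 × 0.0075000 / (1 − (1+0.0075000)^−240) = €2,320.39.
Over 132 months: Option 1 costs 132 × €3,095.53 + €850.00 = €409,459.96; Option 2 costs 132 × €2,320.39 + €6,447.50 = €312,738.98.
Option 2 is cheaper by €409,459.96 − €312,738.98 = €96,720.98.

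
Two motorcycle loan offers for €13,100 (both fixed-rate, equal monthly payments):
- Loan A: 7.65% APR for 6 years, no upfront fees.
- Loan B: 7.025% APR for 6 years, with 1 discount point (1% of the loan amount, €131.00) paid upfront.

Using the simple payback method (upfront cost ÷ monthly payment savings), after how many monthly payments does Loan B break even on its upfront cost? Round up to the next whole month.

Loan A: at 7.65% the monthly rate is 0.0063750, so the payment is 13,100 × 0.0063750 / (1 − 1.0063750^−72) = €227.45.
Loan B: monthly rate = 7.025%/12 = 0.0058542; payment = 13,100 × 0.0058542 / (1 − (1+0.0058542)^−72) = €223.50.
Monthly savings = €227.45 − €223.50 = €3.95.
Break-even = €131.00 / €3.95 = 33.16 → 34 months.

34 months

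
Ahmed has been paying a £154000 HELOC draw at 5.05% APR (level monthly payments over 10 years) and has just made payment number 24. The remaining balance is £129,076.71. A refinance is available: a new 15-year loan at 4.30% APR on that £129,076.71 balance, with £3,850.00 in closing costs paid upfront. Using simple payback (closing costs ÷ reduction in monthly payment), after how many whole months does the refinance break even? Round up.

6 months

Current payment = 154,000 × 5.05%/12 / (1 − (1+0.0042083)^−120) = £1,637.18.
Refinanced payment = 129,076.71 × 0.0035833 / (1 − (1+0.0035833)^−180) = £974.29.
Monthly savings = £1,637.18 − £974.29 = £662.89.
Break-even = £3,850.00 / £662.89 = 5.81 → 6 months.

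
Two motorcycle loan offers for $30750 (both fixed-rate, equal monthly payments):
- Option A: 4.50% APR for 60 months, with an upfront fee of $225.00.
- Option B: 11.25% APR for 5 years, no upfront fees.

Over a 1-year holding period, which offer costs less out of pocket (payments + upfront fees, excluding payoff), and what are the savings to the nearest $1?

Option A by $965

Option A: monthly rate = 4.5%/12 = 0.0037500; payment = 30,750 × 0.0037500 / (1 − (1+0.0037500)^−60) = $573.27.
Option B: monthly rate = 11.25%/12 = 0.0093750; payment = 30,750 × 0.0093750 / (1 − (1+0.0093750)^−60) = $672.42.
Over 12 months: Option A costs 12 × $573.27 + $225.00 = $7,104.24; Option B costs 12 × $672.42 = $8,069.04.
Option A is cheaper by $8,069.04 − $7,104.24 = $964.80.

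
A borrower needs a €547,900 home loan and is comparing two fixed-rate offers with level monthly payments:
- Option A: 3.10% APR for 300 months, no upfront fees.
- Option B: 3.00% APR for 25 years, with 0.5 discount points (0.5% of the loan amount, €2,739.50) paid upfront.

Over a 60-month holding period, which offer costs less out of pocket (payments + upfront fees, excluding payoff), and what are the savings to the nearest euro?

Option A: at 3.10% the monthly rate is 0.0025833, so the payment is 547,900 × 0.0025833 / (1 − 1.0025833^−300) = €2,626.79.
Option B: monthly rate = 3%/12 = 0.0025000; payment = 547,900 × 0.0025000 / (1 − (1+0.0025000)^−300) = €2,598.20.
Over 60 months: Option A costs 60 × €2,626.79 = €157,607.40; Option B costs 60 × €2,598.20 + €2,739.50 = €158,631.50.
Option A is cheaper by €158,631.50 − €157,607.40 = €1,024.10.

Option A by €1,024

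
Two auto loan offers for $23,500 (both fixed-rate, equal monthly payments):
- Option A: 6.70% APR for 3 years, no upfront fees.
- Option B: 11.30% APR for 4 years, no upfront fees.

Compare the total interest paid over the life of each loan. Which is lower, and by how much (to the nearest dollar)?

Option A: at 6.70% the monthly rate is 0.0055833, so the payment is 23,500 × 0.0055833 / (1 − 1.0055833^−36) = $722.39.
Total interest on Option A = 36 × $722.39 − $23,500 = $2,506.04.
Option B: at 11.30% the monthly rate is 0.0094167, so the payment is 23,500 × 0.0094167 / (1 − 1.0094167^−48) = $610.80.
Total interest on Option B = 48 × $610.80 − $23,500 = $5,818.40.
Option A is lower by $3,312.36.

Option A by $3,312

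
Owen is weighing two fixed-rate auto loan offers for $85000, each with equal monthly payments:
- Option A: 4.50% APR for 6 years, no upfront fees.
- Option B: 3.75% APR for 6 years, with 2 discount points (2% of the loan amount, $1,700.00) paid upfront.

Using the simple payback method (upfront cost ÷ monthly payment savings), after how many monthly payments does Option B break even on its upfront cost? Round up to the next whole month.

Option A: monthly rate = 4.5%/12 = 0.0037500; payment = 85,000 × 0.0037500 / (1 − (1+0.0037500)^−72) = $1,349.29.
Option B: monthly rate = 3.75%/12 = 0.0031250; payment = 85,000 × 0.0031250 / (1 − (1+0.0031250)^−72) = $1,320.18.
Monthly savings = $1,349.29 − $1,320.18 = $29.11.
Break-even = $1,700.00 / $29.11 = 58.40 → 59 months.

59 months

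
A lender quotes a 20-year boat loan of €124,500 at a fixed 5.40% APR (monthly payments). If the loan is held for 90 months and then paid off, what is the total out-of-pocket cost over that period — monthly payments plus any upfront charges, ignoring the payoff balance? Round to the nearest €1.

At 5.40% the monthly rate is 0.0045000, so the payment is 124,500 × 0.0045000 / (1 − 1.0045000^−240) = €849.40.
Total outlay = 90 × €849.40 = €76,446.00.

€76,446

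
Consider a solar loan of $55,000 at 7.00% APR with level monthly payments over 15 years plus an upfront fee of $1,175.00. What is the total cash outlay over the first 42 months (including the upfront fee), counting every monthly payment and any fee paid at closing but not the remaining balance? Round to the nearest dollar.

$21,938

At 7.00% the monthly rate is 0.0058333, so the payment is 55,000 × 0.0058333 / (1 − 1.0058333^−180) = $494.36.
Total outlay = 42 × $494.36 + $1,175.00 = $21,938.12.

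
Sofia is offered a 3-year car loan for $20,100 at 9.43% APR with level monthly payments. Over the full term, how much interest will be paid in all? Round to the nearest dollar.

$3,055

At 9.43% the monthly rate is 0.0078583, so the payment is 20,100 × 0.0078583 / (1 − 1.0078583^−36) = $643.20.
Total paid = 36 × $643.20 = $23,155.20; interest = $23,155.20 − $20,100 = $3,055.20.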